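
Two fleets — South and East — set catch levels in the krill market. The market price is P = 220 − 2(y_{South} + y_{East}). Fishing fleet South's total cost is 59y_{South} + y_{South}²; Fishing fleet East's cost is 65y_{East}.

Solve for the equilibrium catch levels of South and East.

Fishing fleet South's profit: π = y_{South}(220 − 2(y_{South} + y_{East})) − 59y_{South} − y_{South}².
∂π/∂y_{South} = 161 − 6y_{South} − 2y_{East} = 0, so y_{South} = 161/6 − (1/3)y_{East}.
For East: ∂π/∂y_{East} = 155 − 4y_{East} − 2y_{South} = 0 ⇒ y_{East} = 38.75 − 0.5y_{South}.
Solving the two reaction functions simultaneously: (1 − (−1/3)(−0.5))y_{South} = 161/6 − (1/3)·38.75, so (5/6)y_{South} = 167/12 and y_{South} = 16.7.
Then y_{East} = 38.75 − 0.5·16.7 = 30.4.

16.7, 30.4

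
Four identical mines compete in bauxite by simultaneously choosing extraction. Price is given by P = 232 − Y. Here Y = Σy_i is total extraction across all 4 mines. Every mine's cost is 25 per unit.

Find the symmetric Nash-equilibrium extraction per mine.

41.4

A representative mine's profit is π_i = y_i(232 − Y) − 25y_i, with Y = y_i + Σ_{j≠i} y_j.
First-order condition: 207 − 2y_i − Σ_{j≠i} y_j = 0.
Imposing symmetry (y_j = y for all j) turns Σ_{j≠i} y_j into 3y, so 207 = 5y and y = 41.4.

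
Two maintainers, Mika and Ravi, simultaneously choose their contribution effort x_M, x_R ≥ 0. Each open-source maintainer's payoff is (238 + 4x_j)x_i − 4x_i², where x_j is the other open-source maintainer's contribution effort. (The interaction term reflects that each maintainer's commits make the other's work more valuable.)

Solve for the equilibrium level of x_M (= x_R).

59.5

Mika's payoff is (238 + 4x_R)x_M − 4x_M².
∂π/∂x_M = 238 + 4x_R − 8x_M = 0, so x_M = 29.75 + 0.5x_R.
By symmetry x_R = x_M; substituting into the reaction function, 0.5x_M = 29.75 and x_M = 59.5.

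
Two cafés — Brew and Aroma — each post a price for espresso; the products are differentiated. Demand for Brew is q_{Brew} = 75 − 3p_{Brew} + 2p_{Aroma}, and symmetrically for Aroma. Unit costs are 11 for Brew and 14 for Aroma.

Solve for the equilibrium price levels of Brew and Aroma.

27.5625, 28.6875

Brew's profit: π = (p_{Brew} − 11)(75 − 3p_{Brew} + 2p_{Aroma}).
∂π/∂p_{Brew} = 108 − 6p_{Brew} + 2p_{Aroma} = 0 ⇒ p_{Brew} = 18 + (1/3)p_{Aroma}.
Similarly p_{Aroma} = 19.5 + (1/3)p_{Brew}.
Plugging p_{Aroma} into Brew's best response: p_{Brew} = 18 + (1/3)(19.5 + (1/3)p_{Brew}) ⇒ (8/9)p_{Brew} = 24.5, so p_{Brew} = 27.5625.
Then p_{Aroma} = 19.5 + (1/3)·27.5625 = 28.6875.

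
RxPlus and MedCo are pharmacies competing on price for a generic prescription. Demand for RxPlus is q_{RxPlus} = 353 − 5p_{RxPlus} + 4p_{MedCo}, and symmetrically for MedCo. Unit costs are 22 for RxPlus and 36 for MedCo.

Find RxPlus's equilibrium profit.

RxPlus's profit: π = (p_{RxPlus} − 22)(353 − 5p_{RxPlus} + 4p_{MedCo}).
∂π/∂p_{RxPlus} = 463 − 10p_{RxPlus} + 4p_{MedCo} = 0 ⇒ p_{RxPlus} = 46.3 + 0.4p_{MedCo}.
Similarly p_{MedCo} = 53.3 + 0.4p_{RxPlus}.
Solving the two reaction functions simultaneously: (1 − (0.4)(0.4))p_{RxPlus} = 46.3 + 0.4·53.3, so 0.84p_{RxPlus} = 67.62 and p_{RxPlus} = 80.5.
Then p_{MedCo} = 53.3 + 0.4·80.5 = 85.5.
q_{RxPlus} = 353 − 5·80.5 + 4·85.5 = 292.5.
Profit = (80.5 − 22)·292.5 = 17111.25.

17111.25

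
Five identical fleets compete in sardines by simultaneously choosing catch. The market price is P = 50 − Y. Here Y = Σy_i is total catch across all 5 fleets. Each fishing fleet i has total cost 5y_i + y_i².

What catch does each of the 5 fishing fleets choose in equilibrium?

5.625

A representative fishing fleet's profit is π_i = y_i(50 − Y) − 5y_i − y_i², with Y = y_i + Σ_{j≠i} y_j.
First-order condition: 45 − 4y_i − Σ_{j≠i} y_j = 0.
Imposing symmetry (y_j = y for all j) turns Σ_{j≠i} y_j into 4y, so 45 = 8y and y = 5.625.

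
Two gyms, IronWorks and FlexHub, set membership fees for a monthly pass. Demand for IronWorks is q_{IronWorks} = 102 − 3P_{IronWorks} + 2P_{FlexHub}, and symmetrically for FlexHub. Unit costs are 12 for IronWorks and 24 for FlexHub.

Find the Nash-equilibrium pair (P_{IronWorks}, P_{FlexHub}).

36.75, 41.25

IronWorks's profit: π = (P_{IronWorks} − 12)(102 − 3P_{IronWorks} + 2P_{FlexHub}).
∂π/∂P_{IronWorks} = 138 − 6P_{IronWorks} + 2P_{FlexHub} = 0 ⇒ P_{IronWorks} = 23 + (1/3)P_{FlexHub}.
Similarly P_{FlexHub} = 29 + (1/3)P_{IronWorks}.
Solving the two reaction functions simultaneously: (1 − (1/3)(1/3))P_{IronWorks} = 23 + (1/3)·29, so (8/9)P_{IronWorks} = 98/3 and P_{IronWorks} = 36.75.
Then P_{FlexHub} = 29 + (1/3)·36.75 = 41.25.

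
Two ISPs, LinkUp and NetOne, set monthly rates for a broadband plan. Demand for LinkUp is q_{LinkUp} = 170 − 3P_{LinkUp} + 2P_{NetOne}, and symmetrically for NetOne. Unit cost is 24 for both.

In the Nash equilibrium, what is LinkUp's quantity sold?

LinkUp's profit: π = (P_{LinkUp} − 24)(170 − 3P_{LinkUp} + 2P_{NetOne}).
∂π/∂P_{LinkUp} = 242 − 6P_{LinkUp} + 2P_{NetOne} = 0 ⇒ P_{LinkUp} = 121/3 + (1/3)P_{NetOne}.
By symmetry P_{NetOne} = P_{LinkUp}; substituting into the reaction function, (2/3)P_{LinkUp} = 121/3 and P_{LinkUp} = 60.5.
q_{LinkUp} = 170 − 3·60.5 + 2·60.5 = 109.5.

109.5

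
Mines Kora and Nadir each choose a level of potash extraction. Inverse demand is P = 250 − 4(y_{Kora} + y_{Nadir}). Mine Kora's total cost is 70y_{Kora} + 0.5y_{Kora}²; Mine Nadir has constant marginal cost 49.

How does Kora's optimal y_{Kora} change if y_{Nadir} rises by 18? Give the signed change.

Mine Kora's profit: π = y_{Kora}(250 − 4(y_{Kora} + y_{Nadir})) − 70y_{Kora} − 0.5y_{Kora}².
∂π/∂y_{Kora} = 180 − 9y_{Kora} − 4y_{Nadir} = 0, so y_{Kora} = 20 − (4/9)y_{Nadir}.
The reaction-function slope is −4/9, so an 18-unit rise in y_{Nadir} moves y_{Kora} by −4/9 × 18 = −8. Kora's best response falls — the actions are strategic substitutes.

-8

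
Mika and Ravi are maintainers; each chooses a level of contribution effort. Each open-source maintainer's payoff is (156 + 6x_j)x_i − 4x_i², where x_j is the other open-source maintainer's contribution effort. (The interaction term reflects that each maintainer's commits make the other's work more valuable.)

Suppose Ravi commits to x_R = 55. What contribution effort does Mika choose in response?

Mika's payoff is (156 + 6x_R)x_M − 4x_M².
∂π/∂x_M = 156 + 6x_R − 8x_M = 0, so x_M = 19.5 + 0.75x_R.
At x_R = 55: x_M = 19.5 + 0.75·55 = 60.75.

60.75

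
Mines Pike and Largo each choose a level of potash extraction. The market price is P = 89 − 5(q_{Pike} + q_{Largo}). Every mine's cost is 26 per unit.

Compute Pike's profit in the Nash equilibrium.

Mine Pike's profit: π = q_{Pike}(89 − 5(q_{Pike} + q_{Largo})) − 26q_{Pike}.
∂π/∂q_{Pike} = 63 − 10q_{Pike} − 5q_{Largo} = 0, so q_{Pike} = 6.3 − 0.5q_{Largo}.
The game is symmetric, so in equilibrium q_{Largo} = q_{Pike}: the reaction function gives 1.5q_{Pike} = 6.3, hence q_{Pike} = 4.2.
Price P = 89 − 5·8.4 = 47.
Pike's profit: (47 − 26)·4.2 = 88.2.

88.2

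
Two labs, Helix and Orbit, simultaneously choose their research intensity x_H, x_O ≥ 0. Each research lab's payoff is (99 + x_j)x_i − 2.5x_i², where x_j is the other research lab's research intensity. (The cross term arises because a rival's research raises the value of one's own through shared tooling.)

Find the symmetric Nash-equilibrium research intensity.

24.75

Helix's payoff is (99 + x_O)x_H − 2.5x_H².
∂π/∂x_H = 99 + x_O − 5x_H = 0, so x_H = 19.8 + 0.2x_O.
Setting x_H = x_O in the reaction function: x_H = 19.8 + 0.2x_H, so x_H = 19.8 / 0.8 = 24.75.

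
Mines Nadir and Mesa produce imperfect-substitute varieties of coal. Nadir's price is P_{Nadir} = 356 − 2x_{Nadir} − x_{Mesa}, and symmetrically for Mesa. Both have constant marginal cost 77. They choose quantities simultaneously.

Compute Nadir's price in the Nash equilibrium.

188.6

Mine Nadir's profit: π = x_{Nadir}(356 − 2x_{Nadir} − x_{Mesa}) − 77x_{Nadir}.
∂π/∂x_{Nadir} = 279 − 4x_{Nadir} − x_{Mesa} = 0 ⇒ x_{Nadir} = 69.75 − 0.25x_{Mesa}.
By symmetry x_{Mesa} = x_{Nadir}; substituting into the reaction function, 1.25x_{Nadir} = 69.75 and x_{Nadir} = 55.8.
P_{Nadir} = 356 − 2·55.8 − 55.8 = 188.6.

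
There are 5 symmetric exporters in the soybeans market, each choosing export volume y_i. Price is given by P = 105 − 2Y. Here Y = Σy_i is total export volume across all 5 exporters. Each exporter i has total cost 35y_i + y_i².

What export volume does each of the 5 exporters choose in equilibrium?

5

A representative exporter's profit is π_i = y_i(105 − 2Y) − 35y_i − y_i², with Y = y_i + Σ_{j≠i} y_j.
First-order condition: 70 − 6y_i − 2Σ_{j≠i} y_j = 0.
With identical exporters, set every y_j = y: then 70 − 6y − 8y = 0, i.e. y = 70/14 = 5.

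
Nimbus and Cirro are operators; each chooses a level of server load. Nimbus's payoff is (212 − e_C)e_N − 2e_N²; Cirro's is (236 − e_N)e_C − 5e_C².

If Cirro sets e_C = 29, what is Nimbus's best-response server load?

45.75

Expanding Nimbus's payoff: 212e_N − e_Ce_N − 2e_N².
∂π/∂e_N = 212 − e_C − 4e_N = 0, so e_N = 53 − 0.25e_C.
At e_C = 29: e_N = 53 − 0.25·29 = 45.75.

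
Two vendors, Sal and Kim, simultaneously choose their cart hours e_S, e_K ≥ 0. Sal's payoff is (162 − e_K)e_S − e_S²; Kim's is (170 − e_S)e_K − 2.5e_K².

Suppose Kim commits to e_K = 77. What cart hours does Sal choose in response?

Expanding Sal's payoff: 162e_S − e_Ke_S − e_S².
∂π/∂e_S = 162 − e_K − 2e_S = 0, so e_S = 81 − 0.5e_K.
At e_K = 77: e_S = 81 − 0.5·77 = 42.5.

42.5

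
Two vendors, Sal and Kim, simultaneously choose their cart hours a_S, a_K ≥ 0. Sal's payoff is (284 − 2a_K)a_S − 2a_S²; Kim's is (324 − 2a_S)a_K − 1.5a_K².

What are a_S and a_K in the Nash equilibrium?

Expanding Sal's payoff: 284a_S − 2a_Ka_S − 2a_S².
∂π/∂a_S = 284 − 2a_K − 4a_S = 0, so a_S = 71 − 0.5a_K.
Likewise for Kim: a_K = 108 − (2/3)a_S.
Substituting the second reaction function into the first: a_S = 71 − 0.5(108 − (2/3)a_S), which gives (2/3)a_S = 17 ⇒ a_S = 25.5.
Then a_K = 108 − (2/3)·25.5 = 91.

25.5, 91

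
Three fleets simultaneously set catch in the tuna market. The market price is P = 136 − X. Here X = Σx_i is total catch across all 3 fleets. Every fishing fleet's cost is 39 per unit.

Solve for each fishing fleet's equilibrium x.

24.25

A representative fishing fleet's profit is π_i = x_i(136 − X) − 39x_i, with X = x_i + Σ_{j≠i} x_j.
First-order condition: 97 − 2x_i − Σ_{j≠i} x_j = 0.
Imposing symmetry (x_j = x for all j) turns Σ_{j≠i} x_j into 2x, so 97 = 4x and x = 24.25.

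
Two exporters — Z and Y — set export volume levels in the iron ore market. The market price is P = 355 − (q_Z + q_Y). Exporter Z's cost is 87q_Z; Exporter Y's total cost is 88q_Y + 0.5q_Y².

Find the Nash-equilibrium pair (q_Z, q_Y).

107.4, 53.2

Exporter Z's profit: π = q_Z(355 − (q_Z + q_Y)) − 87q_Z.
∂π/∂q_Z = 268 − 2q_Z − q_Y = 0, so q_Z = 134 − 0.5q_Y.
For Y: ∂π/∂q_Y = 267 − 3q_Y − q_Z = 0 ⇒ q_Y = 89 − (1/3)q_Z.
Substituting the second reaction function into the first: q_Z = 134 − 0.5(89 − (1/3)q_Z), which gives (5/6)q_Z = 89.5 ⇒ q_Z = 107.4.
Then q_Y = 89 − (1/3)·107.4 = 53.2.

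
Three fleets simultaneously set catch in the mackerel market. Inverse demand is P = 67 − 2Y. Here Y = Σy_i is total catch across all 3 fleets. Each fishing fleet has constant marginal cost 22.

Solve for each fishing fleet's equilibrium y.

A representative fishing fleet's profit is π_i = y_i(67 − 2Y) − 22y_i, with Y = y_i + Σ_{j≠i} y_j.
First-order condition: 45 − 4y_i − 2Σ_{j≠i} y_j = 0.
Imposing symmetry (y_j = y for all j) turns Σ_{j≠i} y_j into 2y, so 45 = 8y and y = 5.625.

5.625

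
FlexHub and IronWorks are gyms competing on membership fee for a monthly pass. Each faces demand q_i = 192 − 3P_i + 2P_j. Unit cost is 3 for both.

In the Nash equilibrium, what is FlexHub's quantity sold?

FlexHub's profit: π = (P_{FlexHub} − 3)(192 − 3P_{FlexHub} + 2P_{IronWorks}).
∂π/∂P_{FlexHub} = 201 − 6P_{FlexHub} + 2P_{IronWorks} = 0 ⇒ P_{FlexHub} = 33.5 + (1/3)P_{IronWorks}.
By symmetry P_{IronWorks} = P_{FlexHub}; substituting into the reaction function, (2/3)P_{FlexHub} = 33.5 and P_{FlexHub} = 50.25.
q_{FlexHub} = 192 − 3·50.25 + 2·50.25 = 141.75.

141.75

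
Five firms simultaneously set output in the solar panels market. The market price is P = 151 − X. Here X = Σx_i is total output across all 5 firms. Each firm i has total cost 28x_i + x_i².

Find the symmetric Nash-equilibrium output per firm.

A representative firm's profit is π_i = x_i(151 − X) − 28x_i − x_i², with X = x_i + Σ_{j≠i} x_j.
First-order condition: 123 − 4x_i − Σ_{j≠i} x_j = 0.
In a symmetric equilibrium every firm chooses the same x, so Σ_{j≠i} x_j = 4x. The condition becomes 123 − 8x = 0, giving x = 123/8 = 15.375.

15.375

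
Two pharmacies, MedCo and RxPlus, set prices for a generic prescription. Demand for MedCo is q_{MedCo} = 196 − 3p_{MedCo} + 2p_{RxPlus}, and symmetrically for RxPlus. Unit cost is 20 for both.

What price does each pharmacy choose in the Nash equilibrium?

64

MedCo's profit: π = (p_{MedCo} − 20)(196 − 3p_{MedCo} + 2p_{RxPlus}).
∂π/∂p_{MedCo} = 256 − 6p_{MedCo} + 2p_{RxPlus} = 0 ⇒ p_{MedCo} = 128/3 + (1/3)p_{RxPlus}.
By symmetry p_{RxPlus} = p_{MedCo}; substituting into the reaction function, (2/3)p_{MedCo} = 128/3 and p_{MedCo} = 64.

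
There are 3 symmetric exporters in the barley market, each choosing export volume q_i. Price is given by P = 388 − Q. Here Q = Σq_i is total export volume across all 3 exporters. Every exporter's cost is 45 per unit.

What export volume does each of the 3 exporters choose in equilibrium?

85.75

A representative exporter's profit is π_i = q_i(388 − Q) − 45q_i, with Q = q_i + Σ_{j≠i} q_j.
First-order condition: 343 − 2q_i − Σ_{j≠i} q_j = 0.
With identical exporters, set every q_j = q: then 343 − 2q − 2q = 0, i.e. q = 343/4 = 85.75.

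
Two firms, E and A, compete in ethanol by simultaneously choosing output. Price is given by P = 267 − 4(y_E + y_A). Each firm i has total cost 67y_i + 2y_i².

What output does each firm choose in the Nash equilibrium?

Firm E's profit: π = y_E(267 − 4(y_E + y_A)) − 67y_E − 2y_E².
∂π/∂y_E = 200 − 12y_E − 4y_A = 0, so y_E = 50/3 − (1/3)y_A.
Setting y_E = y_A in the reaction function: y_E = 50/3 − (1/3)y_E, so y_E = (50/3) / (4/3) = 12.5.

12.5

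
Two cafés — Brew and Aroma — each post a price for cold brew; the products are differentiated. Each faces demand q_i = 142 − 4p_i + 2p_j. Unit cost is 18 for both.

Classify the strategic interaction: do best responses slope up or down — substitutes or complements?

strategic complements

Brew's profit: π = (p_{Brew} − 18)(142 − 4p_{Brew} + 2p_{Aroma}).
∂π/∂p_{Brew} = 214 − 8p_{Brew} + 2p_{Aroma} = 0 ⇒ p_{Brew} = 26.75 + 0.25p_{Aroma}.
The best-response slope dp_{Brew}/dp_{Aroma} = 0.25 > 0: the reaction function is upward-sloping, so the choices are strategic complements.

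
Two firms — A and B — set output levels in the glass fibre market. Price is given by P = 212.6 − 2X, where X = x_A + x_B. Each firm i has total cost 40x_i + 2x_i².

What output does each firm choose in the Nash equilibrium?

17.26

Firm A's profit: π = x_A(212.6 − 2(x_A + x_B)) − 40x_A − 2x_A².
∂π/∂x_A = 172.6 − 8x_A − 2x_B = 0, so x_A = 21.575 − 0.25x_B.
By symmetry x_B = x_A; substituting into the reaction function, 1.25x_A = 21.575 and x_A = 17.26.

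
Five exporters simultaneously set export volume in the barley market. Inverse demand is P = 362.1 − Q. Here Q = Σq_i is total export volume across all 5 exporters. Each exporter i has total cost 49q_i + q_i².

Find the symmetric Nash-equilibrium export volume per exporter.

39.1375

A representative exporter's profit is π_i = q_i(362.1 − Q) − 49q_i − q_i², with Q = q_i + Σ_{j≠i} q_j.
First-order condition: 313.1 − 4q_i − Σ_{j≠i} q_j = 0.
Imposing symmetry (q_j = q for all j) turns Σ_{j≠i} q_j into 4q, so 313.1 = 8q and q = 39.1375.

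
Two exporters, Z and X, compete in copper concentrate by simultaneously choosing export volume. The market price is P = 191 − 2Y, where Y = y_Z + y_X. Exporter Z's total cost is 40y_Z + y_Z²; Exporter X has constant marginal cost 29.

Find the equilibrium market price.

Exporter Z's profit: π = y_Z(191 − 2(y_Z + y_X)) − 40y_Z − y_Z².
∂π/∂y_Z = 151 − 6y_Z − 2y_X = 0, so y_Z = 151/6 − (1/3)y_X.
For X: ∂π/∂y_X = 162 − 4y_X − 2y_Z = 0 ⇒ y_X = 40.5 − 0.5y_Z.
Substituting the second reaction function into the first: y_Z = 151/6 − (1/3)(40.5 − 0.5y_Z), which gives (5/6)y_Z = 35/3 ⇒ y_Z = 14.
Then y_X = 40.5 − 0.5·14 = 33.5.
Equilibrium price: P = 191 − 2·47.5 = 96.

96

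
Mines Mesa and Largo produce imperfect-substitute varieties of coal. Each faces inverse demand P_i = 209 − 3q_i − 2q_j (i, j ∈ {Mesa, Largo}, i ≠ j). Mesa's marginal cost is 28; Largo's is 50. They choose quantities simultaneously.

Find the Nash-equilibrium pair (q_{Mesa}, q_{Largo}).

24, 18.5

Mine Mesa's profit: π = q_{Mesa}(209 − 3q_{Mesa} − 2q_{Largo}) − 28q_{Mesa}.
∂π/∂q_{Mesa} = 181 − 6q_{Mesa} − 2q_{Largo} = 0 ⇒ q_{Mesa} = 181/6 − (1/3)q_{Largo}.
Similarly q_{Largo} = 26.5 − (1/3)q_{Mesa}.
Substituting the second reaction function into the first: q_{Mesa} = 181/6 − (1/3)(26.5 − (1/3)q_{Mesa}), which gives (8/9)q_{Mesa} = 64/3 ⇒ q_{Mesa} = 24.
Then q_{Largo} = 26.5 − (1/3)·24 = 18.5.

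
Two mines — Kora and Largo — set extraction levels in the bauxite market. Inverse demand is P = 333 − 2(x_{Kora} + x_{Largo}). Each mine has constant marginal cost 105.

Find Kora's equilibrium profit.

2888

Mine Kora's profit: π = x_{Kora}(333 − 2(x_{Kora} + x_{Largo})) − 105x_{Kora}.
∂π/∂x_{Kora} = 228 − 4x_{Kora} − 2x_{Largo} = 0, so x_{Kora} = 57 − 0.5x_{Largo}.
By symmetry x_{Largo} = x_{Kora}; substituting into the reaction function, 1.5x_{Kora} = 57 and x_{Kora} = 38.
Price P = 333 − 2·76 = 181.
Kora's profit: (181 − 105)·38 = 2888.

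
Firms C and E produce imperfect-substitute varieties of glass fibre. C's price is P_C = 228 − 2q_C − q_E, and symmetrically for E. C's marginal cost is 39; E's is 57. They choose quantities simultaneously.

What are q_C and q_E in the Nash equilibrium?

39, 33

Firm C's profit: π = q_C(228 − 2q_C − q_E) − 39q_C.
∂π/∂q_C = 189 − 4q_C − q_E = 0 ⇒ q_C = 47.25 − 0.25q_E.
Similarly q_E = 42.75 − 0.25q_C.
Substituting the second reaction function into the first: q_C = 47.25 − 0.25(42.75 − 0.25q_C), which gives 0.9375q_C = 36.5625 ⇒ q_C = 39.
Then q_E = 42.75 − 0.25·39 = 33.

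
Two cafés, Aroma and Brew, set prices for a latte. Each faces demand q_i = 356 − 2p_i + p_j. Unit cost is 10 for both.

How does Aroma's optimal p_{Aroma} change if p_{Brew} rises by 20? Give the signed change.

5

Aroma's profit: π = (p_{Aroma} − 10)(356 − 2p_{Aroma} + p_{Brew}).
∂π/∂p_{Aroma} = 376 − 4p_{Aroma} + p_{Brew} = 0 ⇒ p_{Aroma} = 94 + 0.25p_{Brew}.
The reaction-function slope is 0.25, so a 20-unit rise in p_{Brew} moves p_{Aroma} by 0.25 × 20 = 5. Aroma's best response rises — the actions are strategic complements.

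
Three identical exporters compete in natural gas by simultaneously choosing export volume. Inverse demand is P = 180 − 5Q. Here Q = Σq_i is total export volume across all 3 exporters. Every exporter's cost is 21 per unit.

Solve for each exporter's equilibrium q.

A representative exporter's profit is π_i = q_i(180 − 5Q) − 21q_i, with Q = q_i + Σ_{j≠i} q_j.
First-order condition: 159 − 10q_i − 5Σ_{j≠i} q_j = 0.
In a symmetric equilibrium every exporter chooses the same q, so Σ_{j≠i} q_j = 2q. The condition becomes 159 − 20q = 0, giving q = 159/20 = 7.95.

7.95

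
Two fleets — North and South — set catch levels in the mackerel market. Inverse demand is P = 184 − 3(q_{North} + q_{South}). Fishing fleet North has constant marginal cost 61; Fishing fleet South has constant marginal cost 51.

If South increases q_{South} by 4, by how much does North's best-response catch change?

Fishing fleet North's profit: π = q_{North}(184 − 3(q_{North} + q_{South})) − 61q_{North}.
∂π/∂q_{North} = 123 − 6q_{North} − 3q_{South} = 0, so q_{North} = 20.5 − 0.5q_{South}.
The reaction-function slope is −0.5, so a 4-unit rise in q_{South} moves q_{North} by −0.5 × 4 = −2. North's best response falls — the actions are strategic substitutes.

-2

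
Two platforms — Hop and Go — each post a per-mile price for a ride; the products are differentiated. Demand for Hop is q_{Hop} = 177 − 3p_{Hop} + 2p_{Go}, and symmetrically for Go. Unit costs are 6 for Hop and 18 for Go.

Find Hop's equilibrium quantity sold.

Hop's profit: π = (p_{Hop} − 6)(177 − 3p_{Hop} + 2p_{Go}).
∂π/∂p_{Hop} = 195 − 6p_{Hop} + 2p_{Go} = 0 ⇒ p_{Hop} = 32.5 + (1/3)p_{Go}.
Similarly p_{Go} = 38.5 + (1/3)p_{Hop}.
Substituting the second reaction function into the first: p_{Hop} = 32.5 + (1/3)(38.5 + (1/3)p_{Hop}), which gives (8/9)p_{Hop} = 136/3 ⇒ p_{Hop} = 51.
Then p_{Go} = 38.5 + (1/3)·51 = 55.5.
q_{Hop} = 177 − 3·51 + 2·55.5 = 135.

135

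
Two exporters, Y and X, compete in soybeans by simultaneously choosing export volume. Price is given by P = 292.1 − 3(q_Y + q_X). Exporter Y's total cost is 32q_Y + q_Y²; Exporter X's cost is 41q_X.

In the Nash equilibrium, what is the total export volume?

Exporter Y's profit: π = q_Y(292.1 − 3(q_Y + q_X)) − 32q_Y − q_Y².
∂π/∂q_Y = 260.1 − 8q_Y − 3q_X = 0, so q_Y = 32.5125 − 0.375q_X.
For X: ∂π/∂q_X = 251.1 − 6q_X − 3q_Y = 0 ⇒ q_X = 41.85 − 0.5q_Y.
Substituting the second reaction function into the first: q_Y = 32.5125 − 0.375(41.85 − 0.5q_Y), which gives 0.8125q_Y = 2691/160 ⇒ q_Y = 20.7.
Then q_X = 41.85 − 0.5·20.7 = 31.5.
Total export volume: 20.7 + 31.5 = 52.2.

52.2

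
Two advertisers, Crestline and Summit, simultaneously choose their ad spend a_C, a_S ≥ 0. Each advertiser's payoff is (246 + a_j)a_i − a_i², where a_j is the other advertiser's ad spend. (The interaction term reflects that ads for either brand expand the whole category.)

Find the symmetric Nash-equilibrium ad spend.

246

Crestline's payoff is (246 + a_S)a_C − a_C².
∂π/∂a_C = 246 + a_S − 2a_C = 0, so a_C = 123 + 0.5a_S.
By symmetry a_S = a_C; substituting into the reaction function, 0.5a_C = 123 and a_C = 246.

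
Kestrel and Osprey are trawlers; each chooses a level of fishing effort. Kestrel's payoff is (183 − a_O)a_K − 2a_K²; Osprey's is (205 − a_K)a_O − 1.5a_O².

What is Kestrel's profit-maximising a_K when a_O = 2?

45.25

Expanding Kestrel's payoff: 183a_K − a_Oa_K − 2a_K².
∂π/∂a_K = 183 − a_O − 4a_K = 0, so a_K = 45.75 − 0.25a_O.
At a_O = 2: a_K = 45.75 − 0.25·2 = 45.25.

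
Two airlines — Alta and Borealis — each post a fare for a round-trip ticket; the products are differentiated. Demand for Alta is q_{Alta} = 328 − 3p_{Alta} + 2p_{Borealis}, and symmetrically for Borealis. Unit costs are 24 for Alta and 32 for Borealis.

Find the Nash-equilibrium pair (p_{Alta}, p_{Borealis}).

101.5, 104.5

Alta's profit: π = (p_{Alta} − 24)(328 − 3p_{Alta} + 2p_{Borealis}).
∂π/∂p_{Alta} = 400 − 6p_{Alta} + 2p_{Borealis} = 0 ⇒ p_{Alta} = 200/3 + (1/3)p_{Borealis}.
Similarly p_{Borealis} = 212/3 + (1/3)p_{Alta}.
Substituting the second reaction function into the first: p_{Alta} = 200/3 + (1/3)(212/3 + (1/3)p_{Alta}), which gives (8/9)p_{Alta} = 812/9 ⇒ p_{Alta} = 101.5.
Then p_{Borealis} = 212/3 + (1/3)·101.5 = 104.5.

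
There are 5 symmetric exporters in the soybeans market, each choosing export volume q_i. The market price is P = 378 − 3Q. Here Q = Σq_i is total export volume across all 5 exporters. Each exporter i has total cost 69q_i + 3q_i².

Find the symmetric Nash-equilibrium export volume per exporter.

12.875

A representative exporter's profit is π_i = q_i(378 − 3Q) − 69q_i − 3q_i², with Q = q_i + Σ_{j≠i} q_j.
First-order condition: 309 − 12q_i − 3Σ_{j≠i} q_j = 0.
Imposing symmetry (q_j = q for all j) turns Σ_{j≠i} q_j into 4q, so 309 = 24q and q = 12.875.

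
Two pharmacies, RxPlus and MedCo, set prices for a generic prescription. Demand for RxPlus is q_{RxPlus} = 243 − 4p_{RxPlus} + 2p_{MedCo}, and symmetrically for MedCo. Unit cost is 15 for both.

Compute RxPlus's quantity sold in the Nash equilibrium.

RxPlus's profit: π = (p_{RxPlus} − 15)(243 − 4p_{RxPlus} + 2p_{MedCo}).
∂π/∂p_{RxPlus} = 303 − 8p_{RxPlus} + 2p_{MedCo} = 0 ⇒ p_{RxPlus} = 37.875 + 0.25p_{MedCo}.
The game is symmetric, so in equilibrium p_{MedCo} = p_{RxPlus}: the reaction function gives 0.75p_{RxPlus} = 37.875, hence p_{RxPlus} = 50.5.
q_{RxPlus} = 243 − 4·50.5 + 2·50.5 = 142.

142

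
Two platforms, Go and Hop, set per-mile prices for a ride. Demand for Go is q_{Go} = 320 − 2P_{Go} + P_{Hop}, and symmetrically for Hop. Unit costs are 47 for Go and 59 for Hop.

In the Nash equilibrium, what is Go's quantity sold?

Go's profit: π = (P_{Go} − 47)(320 − 2P_{Go} + P_{Hop}).
∂π/∂P_{Go} = 414 − 4P_{Go} + P_{Hop} = 0 ⇒ P_{Go} = 103.5 + 0.25P_{Hop}.
Similarly P_{Hop} = 109.5 + 0.25P_{Go}.
Substituting the second reaction function into the first: P_{Go} = 103.5 + 0.25(109.5 + 0.25P_{Go}), which gives 0.9375P_{Go} = 130.875 ⇒ P_{Go} = 139.6.
Then P_{Hop} = 109.5 + 0.25·139.6 = 144.4.
q_{Go} = 320 − 2·139.6 + 144.4 = 185.2.

185.2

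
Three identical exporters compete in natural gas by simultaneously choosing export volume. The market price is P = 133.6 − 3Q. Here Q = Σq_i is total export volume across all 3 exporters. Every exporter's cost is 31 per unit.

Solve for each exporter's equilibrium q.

A representative exporter's profit is π_i = q_i(133.6 − 3Q) − 31q_i, with Q = q_i + Σ_{j≠i} q_j.
First-order condition: 102.6 − 6q_i − 3Σ_{j≠i} q_j = 0.
With identical exporters, set every q_j = q: then 102.6 − 6q − 6q = 0, i.e. q = 102.6/12 = 8.55.

8.55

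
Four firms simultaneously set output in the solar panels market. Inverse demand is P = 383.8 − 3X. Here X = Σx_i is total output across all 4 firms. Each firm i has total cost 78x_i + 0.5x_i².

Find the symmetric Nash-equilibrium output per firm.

19.1125

A representative firm's profit is π_i = x_i(383.8 − 3X) − 78x_i − 0.5x_i², with X = x_i + Σ_{j≠i} x_j.
First-order condition: 305.8 − 7x_i − 3Σ_{j≠i} x_j = 0.
Imposing symmetry (x_j = x for all j) turns Σ_{j≠i} x_j into 3x, so 305.8 = 16x and x = 19.1125.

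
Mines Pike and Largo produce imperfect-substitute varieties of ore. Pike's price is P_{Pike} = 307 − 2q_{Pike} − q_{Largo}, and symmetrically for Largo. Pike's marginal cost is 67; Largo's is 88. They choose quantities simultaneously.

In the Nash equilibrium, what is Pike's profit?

4880.72

Mine Pike's profit: π = q_{Pike}(307 − 2q_{Pike} − q_{Largo}) − 67q_{Pike}.
∂π/∂q_{Pike} = 240 − 4q_{Pike} − q_{Largo} = 0 ⇒ q_{Pike} = 60 − 0.25q_{Largo}.
Similarly q_{Largo} = 54.75 − 0.25q_{Pike}.
Substituting the second reaction function into the first: q_{Pike} = 60 − 0.25(54.75 − 0.25q_{Pike}), which gives 0.9375q_{Pike} = 46.3125 ⇒ q_{Pike} = 49.4.
Then q_{Largo} = 54.75 − 0.25·49.4 = 42.4.
P_{Pike} = 307 − 2·49.4 − 42.4 = 165.8.
Profit = (165.8 − 67)·49.4 = 4880.72.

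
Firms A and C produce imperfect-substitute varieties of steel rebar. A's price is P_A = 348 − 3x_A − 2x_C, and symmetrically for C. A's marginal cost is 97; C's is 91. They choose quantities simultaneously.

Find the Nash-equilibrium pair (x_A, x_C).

Firm A's profit: π = x_A(348 − 3x_A − 2x_C) − 97x_A.
∂π/∂x_A = 251 − 6x_A − 2x_C = 0 ⇒ x_A = 251/6 − (1/3)x_C.
Similarly x_C = 257/6 − (1/3)x_A.
Solving the two reaction functions simultaneously: (1 − (−1/3)(−1/3))x_A = 251/6 − (1/3)·(257/6), so (8/9)x_A = 248/9 and x_A = 31.
Then x_C = 257/6 − (1/3)·31 = 32.5.

31, 32.5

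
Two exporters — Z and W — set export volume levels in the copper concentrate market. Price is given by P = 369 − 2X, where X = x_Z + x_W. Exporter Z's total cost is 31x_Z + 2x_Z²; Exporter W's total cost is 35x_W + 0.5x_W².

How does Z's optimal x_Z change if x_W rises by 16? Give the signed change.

Exporter Z's profit: π = x_Z(369 − 2(x_Z + x_W)) − 31x_Z − 2x_Z².
∂π/∂x_Z = 338 − 8x_Z − 2x_W = 0, so x_Z = 42.25 − 0.25x_W.
The reaction-function slope is −0.25, so a 16-unit rise in x_W moves x_Z by −0.25 × 16 = −4. Z's best response falls — the actions are strategic substitutes.

-4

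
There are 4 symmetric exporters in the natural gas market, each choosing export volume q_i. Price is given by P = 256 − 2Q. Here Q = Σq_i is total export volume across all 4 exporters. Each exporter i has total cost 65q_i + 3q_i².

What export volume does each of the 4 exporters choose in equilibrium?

11.9375

A representative exporter's profit is π_i = q_i(256 − 2Q) − 65q_i − 3q_i², with Q = q_i + Σ_{j≠i} q_j.
First-order condition: 191 − 10q_i − 2Σ_{j≠i} q_j = 0.
Imposing symmetry (q_j = q for all j) turns Σ_{j≠i} q_j into 3q, so 191 = 16q and q = 11.9375.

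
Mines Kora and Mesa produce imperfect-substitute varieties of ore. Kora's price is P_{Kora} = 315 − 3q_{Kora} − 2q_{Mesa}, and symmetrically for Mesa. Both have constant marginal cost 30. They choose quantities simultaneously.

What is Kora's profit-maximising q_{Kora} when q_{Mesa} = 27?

38.5

Mine Kora's profit: π = q_{Kora}(315 − 3q_{Kora} − 2q_{Mesa}) − 30q_{Kora}.
∂π/∂q_{Kora} = 285 − 6q_{Kora} − 2q_{Mesa} = 0 ⇒ q_{Kora} = 47.5 − (1/3)q_{Mesa}.
At q_{Mesa} = 27: q_{Kora} = 47.5 − (1/3)·27 = 38.5.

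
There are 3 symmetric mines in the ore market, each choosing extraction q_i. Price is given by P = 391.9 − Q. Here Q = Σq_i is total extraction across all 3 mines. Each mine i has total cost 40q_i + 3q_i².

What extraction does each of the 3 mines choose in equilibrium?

A representative mine's profit is π_i = q_i(391.9 − Q) − 40q_i − 3q_i², with Q = q_i + Σ_{j≠i} q_j.
First-order condition: 351.9 − 8q_i − Σ_{j≠i} q_j = 0.
In a symmetric equilibrium every mine chooses the same q, so Σ_{j≠i} q_j = 2q. The condition becomes 351.9 − 10q = 0, giving q = 351.9/10 = 35.19.

35.19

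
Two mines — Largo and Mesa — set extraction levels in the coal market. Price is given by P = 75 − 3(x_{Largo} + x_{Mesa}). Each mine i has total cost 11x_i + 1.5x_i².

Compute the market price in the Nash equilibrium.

43

Mine Largo's profit: π = x_{Largo}(75 − 3(x_{Largo} + x_{Mesa})) − 11x_{Largo} − 1.5x_{Largo}².
∂π/∂x_{Largo} = 64 − 9x_{Largo} − 3x_{Mesa} = 0, so x_{Largo} = 64/9 − (1/3)x_{Mesa}.
Setting x_{Largo} = x_{Mesa} in the reaction function: x_{Largo} = 64/9 − (1/3)x_{Largo}, so x_{Largo} = (64/9) / (4/3) = 16/3.
Equilibrium price: P = 75 − 3·(32/3) = 43.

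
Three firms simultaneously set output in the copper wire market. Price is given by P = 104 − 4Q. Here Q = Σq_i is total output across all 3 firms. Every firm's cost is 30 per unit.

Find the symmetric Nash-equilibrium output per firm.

4.625

A representative firm's profit is π_i = q_i(104 − 4Q) − 30q_i, with Q = q_i + Σ_{j≠i} q_j.
First-order condition: 74 − 8q_i − 4Σ_{j≠i} q_j = 0.
Imposing symmetry (q_j = q for all j) turns Σ_{j≠i} q_j into 2q, so 74 = 16q and q = 4.625.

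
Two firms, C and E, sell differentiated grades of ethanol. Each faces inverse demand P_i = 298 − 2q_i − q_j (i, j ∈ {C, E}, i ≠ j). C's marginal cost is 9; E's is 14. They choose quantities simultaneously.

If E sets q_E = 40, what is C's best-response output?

62.25

Firm C's profit: π = q_C(298 − 2q_C − q_E) − 9q_C.
∂π/∂q_C = 289 − 4q_C − q_E = 0 ⇒ q_C = 72.25 − 0.25q_E.
At q_E = 40: q_C = 72.25 − 0.25·40 = 62.25.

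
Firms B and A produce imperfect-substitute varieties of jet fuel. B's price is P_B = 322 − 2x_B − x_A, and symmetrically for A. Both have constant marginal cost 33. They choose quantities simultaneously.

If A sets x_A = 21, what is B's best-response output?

67

Firm B's profit: π = x_B(322 − 2x_B − x_A) − 33x_B.
∂π/∂x_B = 289 − 4x_B − x_A = 0 ⇒ x_B = 72.25 − 0.25x_A.
At x_A = 21: x_B = 72.25 − 0.25·21 = 67.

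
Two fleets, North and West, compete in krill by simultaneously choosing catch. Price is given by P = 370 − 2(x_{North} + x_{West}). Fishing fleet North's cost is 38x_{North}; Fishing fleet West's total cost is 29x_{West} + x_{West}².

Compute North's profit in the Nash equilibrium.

8580.5

Fishing fleet North's profit: π = x_{North}(370 − 2(x_{North} + x_{West})) − 38x_{North}.
∂π/∂x_{North} = 332 − 4x_{North} − 2x_{West} = 0, so x_{North} = 83 − 0.5x_{West}.
For West: ∂π/∂x_{West} = 341 − 6x_{West} − 2x_{North} = 0 ⇒ x_{West} = 341/6 − (1/3)x_{North}.
Substituting the second reaction function into the first: x_{North} = 83 − 0.5(341/6 − (1/3)x_{North}), which gives (5/6)x_{North} = 655/12 ⇒ x_{North} = 65.5.
Then x_{West} = 341/6 − (1/3)·65.5 = 35.
Price P = 370 − 2·100.5 = 169.
North's profit: (169 − 38)·65.5 = 8580.5.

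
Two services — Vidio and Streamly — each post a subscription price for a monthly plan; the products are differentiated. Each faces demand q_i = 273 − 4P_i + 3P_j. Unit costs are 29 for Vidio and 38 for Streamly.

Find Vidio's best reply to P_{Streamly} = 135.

99.25

Vidio's profit: π = (P_{Vidio} − 29)(273 − 4P_{Vidio} + 3P_{Streamly}).
∂π/∂P_{Vidio} = 389 − 8P_{Vidio} + 3P_{Streamly} = 0 ⇒ P_{Vidio} = 48.625 + 0.375P_{Streamly}.
At P_{Streamly} = 135: P_{Vidio} = 48.625 + 0.375·135 = 99.25.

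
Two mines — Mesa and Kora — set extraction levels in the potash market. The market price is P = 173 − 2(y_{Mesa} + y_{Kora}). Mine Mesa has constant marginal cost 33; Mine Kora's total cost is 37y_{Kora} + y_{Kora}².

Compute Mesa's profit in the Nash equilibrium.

1613.12

Mine Mesa's profit: π = y_{Mesa}(173 − 2(y_{Mesa} + y_{Kora})) − 33y_{Mesa}.
∂π/∂y_{Mesa} = 140 − 4y_{Mesa} − 2y_{Kora} = 0, so y_{Mesa} = 35 − 0.5y_{Kora}.
For Kora: ∂π/∂y_{Kora} = 136 − 6y_{Kora} − 2y_{Mesa} = 0 ⇒ y_{Kora} = 68/3 − (1/3)y_{Mesa}.
Solving the two reaction functions simultaneously: (1 − (−0.5)(−1/3))y_{Mesa} = 35 − 0.5·(68/3), so (5/6)y_{Mesa} = 71/3 and y_{Mesa} = 28.4.
Then y_{Kora} = 68/3 − (1/3)·28.4 = 13.2.
Price P = 173 − 2·41.6 = 89.8.
Mesa's profit: (89.8 − 33)·28.4 = 1613.12.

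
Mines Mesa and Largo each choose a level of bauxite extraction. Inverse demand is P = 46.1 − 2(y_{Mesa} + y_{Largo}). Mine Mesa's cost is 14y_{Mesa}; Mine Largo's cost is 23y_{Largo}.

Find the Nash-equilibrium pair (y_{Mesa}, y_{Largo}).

Mine Mesa's profit: π = y_{Mesa}(46.1 − 2(y_{Mesa} + y_{Largo})) − 14y_{Mesa}.
∂π/∂y_{Mesa} = 32.1 − 4y_{Mesa} − 2y_{Largo} = 0, so y_{Mesa} = 8.025 − 0.5y_{Largo}.
By the same steps for Largo: y_{Largo} = 5.775 − 0.5y_{Mesa}.
Plugging y_{Largo} into Mesa's best response: y_{Mesa} = 8.025 − 0.5(5.775 − 0.5y_{Mesa}) ⇒ 0.75y_{Mesa} = 5.1375, so y_{Mesa} = 6.85.
Then y_{Largo} = 5.775 − 0.5·6.85 = 2.35.

6.85, 2.35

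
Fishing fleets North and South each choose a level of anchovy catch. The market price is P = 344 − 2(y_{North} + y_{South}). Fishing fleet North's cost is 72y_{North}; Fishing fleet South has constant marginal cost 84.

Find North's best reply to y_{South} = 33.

Fishing fleet North's profit: π = y_{North}(344 − 2(y_{North} + y_{South})) − 72y_{North}.
∂π/∂y_{North} = 272 − 4y_{North} − 2y_{South} = 0, so y_{North} = 68 − 0.5y_{South}.
At y_{South} = 33: y_{North} = 68 − 0.5·33 = 51.5.

51.5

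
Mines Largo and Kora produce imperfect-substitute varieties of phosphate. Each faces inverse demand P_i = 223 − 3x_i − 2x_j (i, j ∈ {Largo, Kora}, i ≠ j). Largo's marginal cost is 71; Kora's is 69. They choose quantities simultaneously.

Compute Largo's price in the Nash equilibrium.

Mine Largo's profit: π = x_{Largo}(223 − 3x_{Largo} − 2x_{Kora}) − 71x_{Largo}.
∂π/∂x_{Largo} = 152 − 6x_{Largo} − 2x_{Kora} = 0 ⇒ x_{Largo} = 76/3 − (1/3)x_{Kora}.
Similarly x_{Kora} = 77/3 − (1/3)x_{Largo}.
Plugging x_{Kora} into Largo's best response: x_{Largo} = 76/3 − (1/3)(77/3 − (1/3)x_{Largo}) ⇒ (8/9)x_{Largo} = 151/9, so x_{Largo} = 18.875.
Then x_{Kora} = 77/3 − (1/3)·18.875 = 19.375.
P_{Largo} = 223 − 3·18.875 − 2·19.375 = 127.625.

127.625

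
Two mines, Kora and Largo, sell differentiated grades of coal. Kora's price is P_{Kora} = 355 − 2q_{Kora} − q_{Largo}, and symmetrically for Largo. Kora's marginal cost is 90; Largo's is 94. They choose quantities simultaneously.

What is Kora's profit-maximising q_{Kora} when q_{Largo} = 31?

Mine Kora's profit: π = q_{Kora}(355 − 2q_{Kora} − q_{Largo}) − 90q_{Kora}.
∂π/∂q_{Kora} = 265 − 4q_{Kora} − q_{Largo} = 0 ⇒ q_{Kora} = 66.25 − 0.25q_{Largo}.
At q_{Largo} = 31: q_{Kora} = 66.25 − 0.25·31 = 58.5.

58.5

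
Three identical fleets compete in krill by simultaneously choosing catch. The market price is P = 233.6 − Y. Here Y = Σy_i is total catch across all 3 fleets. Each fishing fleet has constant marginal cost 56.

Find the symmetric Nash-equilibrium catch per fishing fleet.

44.4

A representative fishing fleet's profit is π_i = y_i(233.6 − Y) − 56y_i, with Y = y_i + Σ_{j≠i} y_j.
First-order condition: 177.6 − 2y_i − Σ_{j≠i} y_j = 0.
Imposing symmetry (y_j = y for all j) turns Σ_{j≠i} y_j into 2y, so 177.6 = 4y and y = 44.4.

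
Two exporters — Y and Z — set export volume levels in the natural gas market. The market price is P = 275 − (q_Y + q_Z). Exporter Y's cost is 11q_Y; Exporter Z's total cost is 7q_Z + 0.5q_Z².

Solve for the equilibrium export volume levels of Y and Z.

104.8, 54.4

Exporter Y's profit: π = q_Y(275 − (q_Y + q_Z)) − 11q_Y.
∂π/∂q_Y = 264 − 2q_Y − q_Z = 0, so q_Y = 132 − 0.5q_Z.
For Z: ∂π/∂q_Z = 268 − 3q_Z − q_Y = 0 ⇒ q_Z = 268/3 − (1/3)q_Y.
Plugging q_Z into Y's best response: q_Y = 132 − 0.5(268/3 − (1/3)q_Y) ⇒ (5/6)q_Y = 262/3, so q_Y = 104.8.
Then q_Z = 268/3 − (1/3)·104.8 = 54.4.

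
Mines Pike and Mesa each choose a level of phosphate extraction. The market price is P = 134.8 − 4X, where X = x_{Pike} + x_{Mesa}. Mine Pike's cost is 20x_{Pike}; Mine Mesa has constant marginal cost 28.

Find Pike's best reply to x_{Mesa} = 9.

Mine Pike's profit: π = x_{Pike}(134.8 − 4(x_{Pike} + x_{Mesa})) − 20x_{Pike}.
∂π/∂x_{Pike} = 114.8 − 8x_{Pike} − 4x_{Mesa} = 0, so x_{Pike} = 14.35 − 0.5x_{Mesa}.
At x_{Mesa} = 9: x_{Pike} = 14.35 − 0.5·9 = 9.85.

9.85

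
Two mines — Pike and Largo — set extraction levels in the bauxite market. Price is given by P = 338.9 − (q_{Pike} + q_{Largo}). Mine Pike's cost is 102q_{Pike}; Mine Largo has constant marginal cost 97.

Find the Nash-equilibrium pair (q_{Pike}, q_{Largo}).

77.3, 82.3

Mine Pike's profit: π = q_{Pike}(338.9 − (q_{Pike} + q_{Largo})) − 102q_{Pike}.
∂π/∂q_{Pike} = 236.9 − 2q_{Pike} − q_{Largo} = 0, so q_{Pike} = 118.45 − 0.5q_{Largo}.
By the same steps for Largo: q_{Largo} = 120.95 − 0.5q_{Pike}.
Substituting the second reaction function into the first: q_{Pike} = 118.45 − 0.5(120.95 − 0.5q_{Pike}), which gives 0.75q_{Pike} = 57.975 ⇒ q_{Pike} = 77.3.
Then q_{Largo} = 120.95 − 0.5·77.3 = 82.3.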